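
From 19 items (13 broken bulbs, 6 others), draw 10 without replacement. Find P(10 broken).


P(X=10) = C(13,10)*C(6,0) / C(19,10)
= 286*1 / 92378
= 286/92378 = 1/323

1/323


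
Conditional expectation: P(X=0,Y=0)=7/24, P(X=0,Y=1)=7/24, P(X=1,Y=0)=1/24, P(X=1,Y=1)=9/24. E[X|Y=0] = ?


P(Y=0) = 8/24
E[X|Y=0] = (0*7 + 1*1)/8 = 1/8

1/8


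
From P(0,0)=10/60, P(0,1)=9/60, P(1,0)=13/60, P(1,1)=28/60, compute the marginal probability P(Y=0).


P(Y=0) = P(0,0)+P(1,0) = 10/60 + 13/60 = 23/60

23/60


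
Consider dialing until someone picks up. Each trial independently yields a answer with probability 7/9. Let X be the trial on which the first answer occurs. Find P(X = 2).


P(X=2) = (1-p)^1 * p = (2/9)^1 * 7/9
= 2/9 * 7/9 = 14/81

14/81


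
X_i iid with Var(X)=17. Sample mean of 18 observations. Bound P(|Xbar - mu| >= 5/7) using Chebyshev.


Var(Xbar) = Var(X)/n = 17/18
Chebyshev: P(|Xbar-mu| >= 5/7) <= Var(Xbar)/(5/7)^2 = (17/18)/(25/49) = 833/450
Bound exceeds 1, so trivial bound: 1

1


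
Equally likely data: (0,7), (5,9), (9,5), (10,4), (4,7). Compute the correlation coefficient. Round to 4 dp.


Cov(X,Y) = -4.2400, Var(X) = 13.0400, Var(Y) = 3.0400
rho = Cov/(sqrt(VarX)*sqrt(VarY)) = -0.6734

-0.6734


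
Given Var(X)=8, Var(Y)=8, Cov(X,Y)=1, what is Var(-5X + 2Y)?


Var(-5X + 2Y) = (-5)^2*Var(X) + 2^2*Var(Y) + 2*(-5)*2*Cov(X,Y)
= 25*8 + 4*8 - 20*1
= 200 + 32 - 20 = 212

212


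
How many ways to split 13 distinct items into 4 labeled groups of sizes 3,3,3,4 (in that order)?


13! = 6227020800
Denominator: 3!=6 * 3!=6 * 3!=6 * 4!=24
Coefficient = 6227020800 / 5184 = 1201200

1201200


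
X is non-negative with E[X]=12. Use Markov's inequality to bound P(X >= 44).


Markov: P(X >= a) <= E[X]/a
P(X >= 44) <= 12/44 = 3/11

3/11


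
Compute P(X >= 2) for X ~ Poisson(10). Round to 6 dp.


P(X>=2) = 1 - P(X<=1) = 1 - (e^(-10)*10^0/0! + e^(-10)*10^1/1!)
≈ 1 - (0.0000453999 + 0.0004539993)
= 1 - 0.0004993992 = 0.9995006008
≈ 0.999501

0.999501


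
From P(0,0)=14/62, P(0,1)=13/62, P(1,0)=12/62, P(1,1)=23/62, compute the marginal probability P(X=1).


P(X=1) = P(1,0)+P(1,1) = 12/62 + 23/62 = 35/62

35/62


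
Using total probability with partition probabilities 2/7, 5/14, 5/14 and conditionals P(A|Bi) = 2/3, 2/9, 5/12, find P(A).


P(A) = P(A|B1)P(B1) + P(A|B2)P(B2) + P(A|B3)P(B3)
= 2/3*2/7 + 2/9*5/14 + 5/12*5/14
= 4/21 + 5/63 + 25/168 = 211/504

211/504


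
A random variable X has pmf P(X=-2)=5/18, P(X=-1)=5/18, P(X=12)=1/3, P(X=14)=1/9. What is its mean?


E[X] = sum(x * P(x))
= -2*5/18 - 1*5/18 + 12*1/3 + 14*1/9
= 85/18

85/18


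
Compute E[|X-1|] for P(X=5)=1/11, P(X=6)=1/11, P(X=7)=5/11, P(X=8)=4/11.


E[|X-1|] = sum(g(x)*P(x))
= 4*1/11 + 5*1/11 + 6*5/11 + 7*4/11
= 67/11

67/11


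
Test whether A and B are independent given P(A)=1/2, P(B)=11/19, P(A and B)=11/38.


P(A)*P(B) = 1/2*11/19 = 11/38
P(A∩B) = 11/38, which equals P(A)P(B), so independent

Yes, A and B are independent


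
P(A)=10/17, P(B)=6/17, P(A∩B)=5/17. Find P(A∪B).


P(A∪B) = P(A) + P(B) - P(A∩B)
= 10/17 + 6/17 - 5/17 = 11/17

11/17


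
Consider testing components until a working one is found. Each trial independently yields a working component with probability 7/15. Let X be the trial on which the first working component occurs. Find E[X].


For geometric (trials until first success), E[X] = 1/p = 1/(7/15) = 15/7

15/7


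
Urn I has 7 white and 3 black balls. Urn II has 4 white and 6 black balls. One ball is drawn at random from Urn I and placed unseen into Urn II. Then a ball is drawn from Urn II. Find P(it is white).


P(transfer white) = 7/10; P(transfer black) = 3/10
If white transferred: Urn II has 5 white of 11, so P(white|white moved) = 5/11
If black transferred: Urn II has 4 white of 11, so P(white|black moved) = 4/11
By total probability: P(white) = 7/10*5/11 + 3/10*4/11 = 47/110

47/110


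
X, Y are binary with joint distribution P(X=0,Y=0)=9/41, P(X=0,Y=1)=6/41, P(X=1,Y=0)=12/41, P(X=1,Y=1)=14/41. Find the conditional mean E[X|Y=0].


P(Y=0) = 21/41
E[X|Y=0] = (0*9 + 1*12)/21 = 12/21 = 4/7

4/7


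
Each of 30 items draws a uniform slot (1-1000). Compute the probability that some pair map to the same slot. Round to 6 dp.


P(all different) = prod((1000-i)/1000 for i=0..29) = 0.644461
P(at least one match) = 1 - 0.644461 = 0.355539

0.355539


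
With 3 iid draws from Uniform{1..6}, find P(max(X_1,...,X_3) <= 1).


P(max <= 1) = P(all X_i <= 1) = (P(X_1 <= 1))^3
= (1/6)^3 = 1/216

1/216


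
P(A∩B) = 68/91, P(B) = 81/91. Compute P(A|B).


P(A|B) = P(A∩B)/P(B) = (68/91)/(81/91) = 68/81

68/81


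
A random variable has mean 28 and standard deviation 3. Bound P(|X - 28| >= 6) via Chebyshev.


k = 6/3 = 2
Chebyshev: P(|X-mu| >= k*sigma) <= 1/k^2 = 1/2^2 = 1/4

1/4


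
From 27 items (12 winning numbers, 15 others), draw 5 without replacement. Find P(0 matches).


P(X=0) = C(12,0)*C(15,5) / C(27,5)
= 1*3003 / 80730
= 3003/80730 = 77/2070

77/2070


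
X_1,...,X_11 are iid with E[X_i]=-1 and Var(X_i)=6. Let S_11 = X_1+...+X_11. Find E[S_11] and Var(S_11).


E[S_n] = n*mu = 11*-1 = -11
Var(S_n) = n*sigma^2 = 11*6 = 66

E[S_11]=-11, Var(S_11)=66


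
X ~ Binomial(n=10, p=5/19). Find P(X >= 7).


P(X>=7) = P(X=7) + P(X=8) + P(X=9) + P(X=10)
= 25725000000/6131066257801 + 3445312500/6131066257801 + 273437500/6131066257801 + 9765625/6131066257801
= 29453515625/6131066257801

29453515625/6131066257801


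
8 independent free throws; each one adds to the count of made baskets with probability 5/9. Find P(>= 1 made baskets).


P(at least one) = 1 - P(none)
P(none) = (1 - 5/9)^8 = (4/9)^8 = 65536/43046721
P(at least one) = 1 - 65536/43046721 = 42981185/43046721

42981185/43046721


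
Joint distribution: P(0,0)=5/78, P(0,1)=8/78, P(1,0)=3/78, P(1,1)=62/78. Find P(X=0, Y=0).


Read from table: P(X=0, Y=0) = 5/78

5/78


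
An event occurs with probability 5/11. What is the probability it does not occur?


P(A') = 1 - P(A) = 1 - 5/11 = 6/11

6/11


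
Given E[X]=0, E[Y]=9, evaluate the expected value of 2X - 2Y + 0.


E[2X - 2Y + 0] = 2*E[X] - 2*E[Y] + 0
= (2)*(0) + (-2)*(9) + (0)
= 0 - 18 + 0 = -18

-18


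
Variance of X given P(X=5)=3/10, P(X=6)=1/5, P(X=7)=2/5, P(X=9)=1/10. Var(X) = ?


E[X] = 32/5, E[X^2] = 212/5
Var(X) = E[X^2] - (E[X])^2 = 212/5 - (32/5)^2 = 36/25

36/25


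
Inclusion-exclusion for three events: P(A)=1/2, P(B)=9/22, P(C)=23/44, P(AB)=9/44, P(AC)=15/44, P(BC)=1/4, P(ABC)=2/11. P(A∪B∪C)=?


P(A∪B∪C) = P(A)+P(B)+P(C) - P(AB)-P(AC)-P(BC) + P(ABC)
= 1/2+9/22+23/44 - 9/44-15/44-1/4 + 2/11
= 9/11

9/11


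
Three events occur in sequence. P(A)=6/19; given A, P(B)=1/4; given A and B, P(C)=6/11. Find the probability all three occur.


P(A∩B∩C) = P(A) * P(B|A) * P(C|A∩B)
= 6/19 * 1/4 * 6/11
= 3/38 * 6/11 = 9/209

9/209


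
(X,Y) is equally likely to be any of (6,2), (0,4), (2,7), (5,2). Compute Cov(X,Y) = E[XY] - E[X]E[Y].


E[X]=13/4, E[Y]=15/4, E[XY]=9
Cov(X,Y) = E[XY] - E[X]E[Y] = 9 - 13/4*15/4 = -51/16

-51/16


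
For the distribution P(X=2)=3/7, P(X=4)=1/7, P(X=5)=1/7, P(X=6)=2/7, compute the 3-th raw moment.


E[X^3] = sum(x^3 * P(x))
= 8*3/7 + 64*1/7 + 125*1/7 + 216*2/7
= 645/7

645/7


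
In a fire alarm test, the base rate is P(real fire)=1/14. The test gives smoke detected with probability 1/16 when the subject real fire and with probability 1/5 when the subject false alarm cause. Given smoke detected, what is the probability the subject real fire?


P(A) = P(A|B)P(B) + P(A|B')P(B') = 1/16*1/14 + 1/5*13/14 = 213/1120
P(B|A) = P(A|B)P(B)/P(A) = (1/224)/(213/1120) = 5/213

5/213


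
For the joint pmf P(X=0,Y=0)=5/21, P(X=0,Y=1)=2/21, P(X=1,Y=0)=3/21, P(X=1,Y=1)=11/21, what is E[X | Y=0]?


P(Y=0) = 8/21
E[X|Y=0] = (0*5 + 1*3)/8 = 3/8

3/8


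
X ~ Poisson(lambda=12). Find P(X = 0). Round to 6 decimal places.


P(X=0) = e^(-12) * 12^0 / 0!
≈ 0.000006144212353 * 1 / 1
≈ 0.000006

0.000006


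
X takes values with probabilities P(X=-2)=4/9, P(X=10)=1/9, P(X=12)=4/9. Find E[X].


E[X] = sum(x * P(x))
= -2*4/9 + 10*1/9 + 12*4/9
= 50/9

50/9


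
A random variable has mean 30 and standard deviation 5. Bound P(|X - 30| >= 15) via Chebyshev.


k = 15/5 = 3
Chebyshev: P(|X-mu| >= k*sigma) <= 1/k^2 = 1/3^2 = 1/9

1/9


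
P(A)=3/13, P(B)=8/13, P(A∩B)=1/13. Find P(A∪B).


P(A∪B) = P(A) + P(B) - P(A∩B)
= 3/13 + 8/13 - 1/13 = 10/13

10/13


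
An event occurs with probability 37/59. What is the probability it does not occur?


P(A') = 1 - P(A) = 1 - 37/59 = 22/59

22/59


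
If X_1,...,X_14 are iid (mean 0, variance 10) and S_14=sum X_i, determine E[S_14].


E[S_n] = n*E[X_1] = 14*0 = 0

0


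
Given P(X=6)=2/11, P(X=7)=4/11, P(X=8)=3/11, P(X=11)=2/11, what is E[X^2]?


E[X^2] = sum(g(x)*P(x))
= 36*2/11 + 49*4/11 + 64*3/11 + 121*2/11
= 702/11

702/11


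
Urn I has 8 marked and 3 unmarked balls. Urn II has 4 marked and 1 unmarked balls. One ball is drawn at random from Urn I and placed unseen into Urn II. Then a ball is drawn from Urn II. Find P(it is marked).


P(transfer marked) = 8/11; P(transfer unmarked) = 3/11
If marked transferred: Urn II has 5 marked of 6, so P(marked|marked moved) = 5/6
If unmarked transferred: Urn II has 4 marked of 6, so P(marked|unmarked moved) = 2/3
By total probability: P(marked) = 8/11*5/6 + 3/11*2/3 = 26/33

26/33


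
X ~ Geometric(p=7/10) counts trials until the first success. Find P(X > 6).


P(X > 6) = P(first 6 trials all fail) = (1-p)^6 = (3/10)^6 = 729/1000000

729/1000000


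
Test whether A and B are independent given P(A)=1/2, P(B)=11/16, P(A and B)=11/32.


P(A)*P(B) = 1/2*11/16 = 11/32
P(A∩B) = 11/32, which equals P(A)P(B), so independent

Yes, A and B are independent


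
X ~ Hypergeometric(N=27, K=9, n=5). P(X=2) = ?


P(X=2) = C(9,2)*C(18,3) / C(27,5)
= 36*816 / 80730
= 29376/80730 = 544/1495

544/1495


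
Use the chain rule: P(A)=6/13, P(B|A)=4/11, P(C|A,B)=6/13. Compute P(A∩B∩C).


P(A∩B∩C) = P(A) * P(B|A) * P(C|A∩B)
= 6/13 * 4/11 * 6/13
= 24/143 * 6/13 = 144/1859

144/1859


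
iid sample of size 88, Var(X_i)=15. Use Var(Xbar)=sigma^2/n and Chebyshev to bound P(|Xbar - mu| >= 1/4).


Var(Xbar) = Var(X)/n = 15/88
Chebyshev: P(|Xbar-mu| >= 1/4) <= Var(Xbar)/(1/4)^2 = (15/88)/(1/16) = 30/11
Bound exceeds 1, so trivial bound: 1

1


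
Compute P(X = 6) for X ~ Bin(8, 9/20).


P(X=6) = C(8,6) * p^6 * (1-p)^2
= 28 * 531441/64000000 * 121/400
= 450130527/6400000000

450130527/6400000000


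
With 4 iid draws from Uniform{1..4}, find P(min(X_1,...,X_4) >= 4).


P(min >= 4) = P(all X_i >= 4) = (P(X_1 >= 4))^4
= (1/4)^4 = 1/256

1/256


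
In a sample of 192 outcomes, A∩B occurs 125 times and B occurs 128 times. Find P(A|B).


P(A|B) = P(A∩B)/P(B) = (125/192)/(128/192) = 125/128

125/128


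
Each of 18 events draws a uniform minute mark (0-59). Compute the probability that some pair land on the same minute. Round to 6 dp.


P(all different) = prod((60-i)/60 for i=0..17) = 0.058314
P(at least one match) = 1 - 0.058314 = 0.941686

0.941686


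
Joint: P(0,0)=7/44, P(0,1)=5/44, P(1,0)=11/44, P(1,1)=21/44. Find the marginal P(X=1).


P(X=1) = P(1,0)+P(1,1) = 11/44 + 21/44 = 32/44 = 8/11

8/11


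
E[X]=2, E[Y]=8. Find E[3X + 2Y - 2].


E[3X + 2Y - 2] = 3*E[X] + 2*E[Y] - 2
= (3)*(2) + (2)*(8) + (-2)
= 6 + 16 - 2 = 20

20


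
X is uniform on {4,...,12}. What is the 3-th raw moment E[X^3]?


E[X^3] = (1/9) * sum(x^3 for x=4..12)
= 6048/9 = 672

672


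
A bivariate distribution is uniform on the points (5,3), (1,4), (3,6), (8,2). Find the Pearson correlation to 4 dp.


Cov(X,Y) = -2.6875, Var(X) = 6.6875, Var(Y) = 2.1875
rho = Cov/(sqrt(VarX)*sqrt(VarY)) = -0.7027

-0.7027


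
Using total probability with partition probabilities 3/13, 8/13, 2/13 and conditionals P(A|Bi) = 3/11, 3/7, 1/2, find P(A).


P(A) = P(A|B1)P(B1) + P(A|B2)P(B2) + P(A|B3)P(B3)
= 3/11*3/13 + 3/7*8/13 + 1/2*2/13
= 9/143 + 24/91 + 1/13 = 404/1001

404/1001


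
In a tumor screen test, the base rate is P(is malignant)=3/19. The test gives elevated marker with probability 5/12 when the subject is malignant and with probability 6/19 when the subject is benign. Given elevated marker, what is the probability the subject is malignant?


P(A) = P(A|B)P(B) + P(A|B')P(B') = 5/12*3/19 + 6/19*16/19 = 479/1444
P(B|A) = P(A|B)P(B)/P(A) = (5/76)/(479/1444) = 95/479

95/479


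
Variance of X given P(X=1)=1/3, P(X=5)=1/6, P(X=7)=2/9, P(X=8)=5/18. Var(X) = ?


E[X] = 89/18, E[X^2] = 199/6
Var(X) = E[X^2] - (E[X])^2 = 199/6 - (89/18)^2 = 2825/324

2825/324


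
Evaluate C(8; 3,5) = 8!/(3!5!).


8! = 40320
Denominator: 3!=6 * 5!=120
Coefficient = 40320 / 720 = 56

56


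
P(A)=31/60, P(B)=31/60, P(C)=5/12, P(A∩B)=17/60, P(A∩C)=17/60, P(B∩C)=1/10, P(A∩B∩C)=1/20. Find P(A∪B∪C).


P(A∪B∪C) = P(A)+P(B)+P(C) - P(AB)-P(AC)-P(BC) + P(ABC)
= 31/60+31/60+5/12 - 17/60-17/60-1/10 + 1/20
= 5/6

5/6


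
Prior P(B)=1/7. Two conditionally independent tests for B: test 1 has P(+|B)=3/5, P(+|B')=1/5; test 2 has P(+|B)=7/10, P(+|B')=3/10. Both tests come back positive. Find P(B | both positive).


After test 1: P(+) = 3/5*1/7 + 1/5*6/7 = 9/35
P(B|+) = (3/35)/(9/35) = 1/3
After test 2 (use post1 as new prior): P(+) = 7/10*1/3 + 3/10*2/3 = 13/30
P(B|+,+) = (7/30)/(13/30) = 7/13

7/13


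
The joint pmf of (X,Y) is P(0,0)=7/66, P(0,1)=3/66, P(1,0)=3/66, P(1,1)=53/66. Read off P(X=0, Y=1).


Read from table: P(X=0, Y=1) = 3/66 = 1/22

1/22


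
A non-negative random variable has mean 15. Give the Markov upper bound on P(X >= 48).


Markov: P(X >= a) <= E[X]/a
P(X >= 48) <= 15/48 = 5/16

5/16


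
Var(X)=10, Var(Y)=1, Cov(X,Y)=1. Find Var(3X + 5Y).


Var(3X + 5Y) = 3^2*Var(X) + 5^2*Var(Y) + 2*3*5*Cov(X,Y)
= 9*10 + 25*1 + 30*1
= 90 + 25 + 30 = 145

145


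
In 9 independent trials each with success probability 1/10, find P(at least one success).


P(at least one) = 1 - P(none)
P(none) = (1 - 1/10)^9 = (9/10)^9 = 387420489/1000000000
P(at least one) = 1 - 387420489/1000000000 = 612579511/1000000000

612579511/1000000000


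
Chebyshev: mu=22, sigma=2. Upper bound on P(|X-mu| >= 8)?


k = 8/2 = 4
Chebyshev: P(|X-mu| >= k*sigma) <= 1/k^2 = 1/4^2 = 1/16

1/16


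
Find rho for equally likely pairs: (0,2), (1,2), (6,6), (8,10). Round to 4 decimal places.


Cov(X,Y) = 10.7500, Var(X) = 11.1875, Var(Y) = 11.0000
rho = Cov/(sqrt(VarX)*sqrt(VarY)) = 0.9690

0.9690


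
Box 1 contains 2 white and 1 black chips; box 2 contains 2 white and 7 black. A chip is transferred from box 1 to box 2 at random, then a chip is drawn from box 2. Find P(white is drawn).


P(transfer white) = 2/3; P(transfer black) = 1/3
If white transferred: Urn II has 3 white of 10, so P(white|white moved) = 3/10
If black transferred: Urn II has 2 white of 10, so P(white|black moved) = 1/5
By total probability: P(white) = 2/3*3/10 + 1/3*1/5 = 4/15

4/15


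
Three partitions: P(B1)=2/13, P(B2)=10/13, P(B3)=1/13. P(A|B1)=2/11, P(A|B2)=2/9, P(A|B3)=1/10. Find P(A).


P(A) = P(A|B1)P(B1) + P(A|B2)P(B2) + P(A|B3)P(B3)
= 2/11*2/13 + 2/9*10/13 + 1/10*1/13
= 4/143 + 20/117 + 1/130 = 2659/12870

2659/12870


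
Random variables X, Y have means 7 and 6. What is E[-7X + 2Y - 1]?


E[-7X + 2Y - 1] = -7*E[X] + 2*E[Y] - 1
= (-7)*(7) + (2)*(6) + (-1)
= -49 + 12 - 1 = -38

-38


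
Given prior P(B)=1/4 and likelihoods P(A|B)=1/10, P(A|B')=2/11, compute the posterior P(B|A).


P(A) = P(A|B)P(B) + P(A|B')P(B') = 1/10*1/4 + 2/11*3/4 = 71/440
P(B|A) = P(A|B)P(B)/P(A) = (1/40)/(71/440) = 11/71

11/71


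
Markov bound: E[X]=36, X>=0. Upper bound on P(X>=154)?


Markov: P(X >= a) <= E[X]/a
P(X >= 154) <= 36/154 = 18/77

18/77


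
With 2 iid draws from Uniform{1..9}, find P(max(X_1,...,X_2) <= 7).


P(max <= 7) = P(all X_i <= 7) = (P(X_1 <= 7))^2
= (7/9)^2 = 49/81

49/81


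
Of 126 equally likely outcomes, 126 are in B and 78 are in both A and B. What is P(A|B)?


P(A|B) = P(A∩B)/P(B) = (78/126)/(126/126) = 78/126 = 13/21

13/21


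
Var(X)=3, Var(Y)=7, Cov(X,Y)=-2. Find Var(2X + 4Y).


Var(2X + 4Y) = 2^2*Var(X) + 4^2*Var(Y) + 2*2*4*Cov(X,Y)
= 4*3 + 16*7 + 16*(-2)
= 12 + 112 - 32 = 92

92


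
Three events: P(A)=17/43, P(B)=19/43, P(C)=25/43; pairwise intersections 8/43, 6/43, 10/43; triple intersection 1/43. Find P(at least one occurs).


P(A∪B∪C) = P(A)+P(B)+P(C) - P(AB)-P(AC)-P(BC) + P(ABC)
= 17/43+19/43+25/43 - 8/43-6/43-10/43 + 1/43
= 38/43

38/43


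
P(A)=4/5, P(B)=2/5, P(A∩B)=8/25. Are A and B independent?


P(A)*P(B) = 4/5*2/5 = 8/25
P(A∩B) = 8/25, which equals P(A)P(B), so independent

Yes, A and B are independent


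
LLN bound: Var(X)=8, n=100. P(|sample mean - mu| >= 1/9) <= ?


Var(Xbar) = Var(X)/n = 8/100
Chebyshev: P(|Xbar-mu| >= 1/9) <= Var(Xbar)/(1/9)^2 = (2/25)/(1/81) = 162/25
Bound exceeds 1, so trivial bound: 1

1


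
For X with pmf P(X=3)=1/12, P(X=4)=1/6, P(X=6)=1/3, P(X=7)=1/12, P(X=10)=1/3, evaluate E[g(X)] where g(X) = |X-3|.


E[|X-3|] = sum(g(x)*P(x))
= 0*1/12 + 1*1/6 + 3*1/3 + 4*1/12 + 7*1/3
= 23/6

23/6


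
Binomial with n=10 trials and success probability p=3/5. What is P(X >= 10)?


P(X>=10) = P(X=10)
= 59049/9765625
= 59049/9765625

59049/9765625


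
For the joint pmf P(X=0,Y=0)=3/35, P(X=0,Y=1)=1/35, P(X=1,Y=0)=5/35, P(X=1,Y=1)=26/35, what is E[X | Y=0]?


P(Y=0) = 8/35
E[X|Y=0] = (0*3 + 1*5)/8 = 5/8

5/8


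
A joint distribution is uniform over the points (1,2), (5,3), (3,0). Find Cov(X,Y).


E[X]=3, E[Y]=5/3, E[XY]=17/3
Cov(X,Y) = E[XY] - E[X]E[Y] = 17/3 - 3*5/3 = 2/3

2/3


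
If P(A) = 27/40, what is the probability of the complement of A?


P(A') = 1 - P(A) = 1 - 27/40 = 13/40

13/40


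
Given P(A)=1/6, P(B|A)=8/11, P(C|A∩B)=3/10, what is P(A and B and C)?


P(A∩B∩C) = P(A) * P(B|A) * P(C|A∩B)
= 1/6 * 8/11 * 3/10
= 4/33 * 3/10 = 2/55

2/55


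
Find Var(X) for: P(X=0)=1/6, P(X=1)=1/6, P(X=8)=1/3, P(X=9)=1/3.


E[X] = 35/6, E[X^2] = 97/2
Var(X) = E[X^2] - (E[X])^2 = 97/2 - (35/6)^2 = 521/36

521/36


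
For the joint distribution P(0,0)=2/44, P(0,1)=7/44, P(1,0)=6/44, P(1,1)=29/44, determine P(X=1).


P(X=1) = P(1,0)+P(1,1) = 6/44 + 29/44 = 35/44

35/44


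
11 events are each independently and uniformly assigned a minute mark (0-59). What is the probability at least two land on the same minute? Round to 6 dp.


P(all different) = prod((60-i)/60 for i=0..10) = 0.377056
P(at least one match) = 1 - 0.377056 = 0.622944

0.622944


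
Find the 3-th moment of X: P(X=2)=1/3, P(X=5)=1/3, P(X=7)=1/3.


E[X^3] = sum(x^3 * P(x))
= 8*1/3 + 125*1/3 + 343*1/3
= 476/3

476/3


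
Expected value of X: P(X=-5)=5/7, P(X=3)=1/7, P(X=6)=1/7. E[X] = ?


E[X] = sum(x * P(x))
= -5*5/7 + 3*1/7 + 6*1/7
= -16/7

-16/7


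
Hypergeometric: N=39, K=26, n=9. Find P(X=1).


P(X=1) = C(26,1)*C(13,8) / C(39,9)
= 26*1287 / 211915132
= 33462/211915132 = 117/740962

117/740962


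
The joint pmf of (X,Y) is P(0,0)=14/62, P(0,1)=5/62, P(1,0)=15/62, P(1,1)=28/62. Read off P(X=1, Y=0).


Read from table: P(X=1, Y=0) = 15/62

15/62


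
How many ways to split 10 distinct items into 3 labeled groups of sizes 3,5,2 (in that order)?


10! = 3628800
Denominator: 3!=6 * 5!=120 * 2!=2
Coefficient = 3628800 / 1440 = 2520

2520


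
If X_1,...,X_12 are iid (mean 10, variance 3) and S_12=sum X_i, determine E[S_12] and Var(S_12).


E[S_n] = n*mu = 12*10 = 120
Var(S_n) = n*sigma^2 = 12*3 = 36

E[S_12]=120, Var(S_12)=36


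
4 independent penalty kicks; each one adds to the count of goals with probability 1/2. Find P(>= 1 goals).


P(at least one) = 1 - P(none)
P(none) = (1 - 1/2)^4 = (1/2)^4 = 1/16
P(at least one) = 1 - 1/16 = 15/16

15/16


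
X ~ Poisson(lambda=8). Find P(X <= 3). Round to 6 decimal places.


P(X<=3) = e^(-8)*8^0/0! + e^(-8)*8^1/1! + e^(-8)*8^2/2! + e^(-8)*8^3/3!
≈ 0.0003354626 + 0.0026837010 + 0.0107348041 + 0.0286261442
= 0.0423801119
≈ 0.042380

0.042380


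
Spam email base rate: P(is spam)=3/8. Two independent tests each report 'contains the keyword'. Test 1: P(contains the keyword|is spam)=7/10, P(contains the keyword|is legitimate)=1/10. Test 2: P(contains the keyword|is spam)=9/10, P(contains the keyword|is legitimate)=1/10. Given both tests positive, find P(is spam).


After test 1: P(+) = 7/10*3/8 + 1/10*5/8 = 13/40
P(B|+) = (21/80)/(13/40) = 21/26
After test 2 (use post1 as new prior): P(+) = 9/10*21/26 + 1/10*5/26 = 97/130
P(B|+,+) = (189/260)/(97/130) = 189/194

189/194


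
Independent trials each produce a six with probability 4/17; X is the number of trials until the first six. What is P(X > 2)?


P(X > 2) = P(first 2 trials all fail) = (1-p)^2 = (13/17)^2 = 169/289

169/289


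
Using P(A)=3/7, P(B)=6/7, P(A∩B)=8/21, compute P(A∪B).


P(A∪B) = P(A) + P(B) - P(A∩B)
= 3/7 + 6/7 - 8/21 = 19/21

19/21


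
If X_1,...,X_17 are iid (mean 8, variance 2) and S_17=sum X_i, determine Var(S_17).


By independence, Var(S_n) = n*Var(X_1) = 17*2 = 34

34


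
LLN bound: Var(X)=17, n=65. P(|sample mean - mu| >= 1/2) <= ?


Var(Xbar) = Var(X)/n = 17/65
Chebyshev: P(|Xbar-mu| >= 1/2) <= Var(Xbar)/(1/2)^2 = (17/65)/(1/4) = 68/65
Bound exceeds 1, so trivial bound: 1

1


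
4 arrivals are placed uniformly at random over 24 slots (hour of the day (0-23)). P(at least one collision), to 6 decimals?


P(all different) = prod((24-i)/24 for i=0..3) = 0.768663
P(at least one match) = 1 - 0.768663 = 0.231337

0.231337


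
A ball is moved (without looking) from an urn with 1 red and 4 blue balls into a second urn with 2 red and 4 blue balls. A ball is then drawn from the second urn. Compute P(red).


P(transfer red) = 1/5; P(transfer blue) = 4/5
If red transferred: Urn II has 3 red of 7, so P(red|red moved) = 3/7
If blue transferred: Urn II has 2 red of 7, so P(red|blue moved) = 2/7
By total probability: P(red) = 1/5*3/7 + 4/5*2/7 = 11/35

11/35


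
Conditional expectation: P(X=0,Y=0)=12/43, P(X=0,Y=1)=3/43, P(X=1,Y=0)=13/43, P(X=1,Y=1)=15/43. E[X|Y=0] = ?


P(Y=0) = 25/43
E[X|Y=0] = (0*12 + 1*13)/25 = 13/25

13/25


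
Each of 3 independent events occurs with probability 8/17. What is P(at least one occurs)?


P(at least one) = 1 - P(none)
P(none) = (1 - 8/17)^3 = (9/17)^3 = 729/4913
P(at least one) = 1 - 729/4913 = 4184/4913

4184/4913


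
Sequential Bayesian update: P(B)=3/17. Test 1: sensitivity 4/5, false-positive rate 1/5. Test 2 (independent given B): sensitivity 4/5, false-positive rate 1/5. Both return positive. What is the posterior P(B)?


After test 1: P(+) = 4/5*3/17 + 1/5*14/17 = 26/85
P(B|+) = (12/85)/(26/85) = 6/13
After test 2 (use post1 as new prior): P(+) = 4/5*6/13 + 1/5*7/13 = 31/65
P(B|+,+) = (24/65)/(31/65) = 24/31

24/31


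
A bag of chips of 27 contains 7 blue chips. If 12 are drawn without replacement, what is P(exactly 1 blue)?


P(X=1) = C(7,1)*C(20,11) / C(27,12)
= 7*167960 / 17383860
= 1175720/17383860 = 14/207

14/207


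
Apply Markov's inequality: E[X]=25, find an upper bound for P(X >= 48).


Markov: P(X >= a) <= E[X]/a
P(X >= 48) <= 25/48

25/48


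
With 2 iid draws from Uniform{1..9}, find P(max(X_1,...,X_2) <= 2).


P(max <= 2) = P(all X_i <= 2) = (P(X_1 <= 2))^2
= (2/9)^2 = 4/81

4/81


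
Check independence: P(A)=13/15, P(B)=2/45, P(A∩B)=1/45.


P(A)*P(B) = 13/15*2/45 = 26/675
P(A∩B) = 1/45 != 26/675, so not independent

No, A and B are not independent


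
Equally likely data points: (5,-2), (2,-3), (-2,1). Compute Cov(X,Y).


E[X]=5/3, E[Y]=-4/3, E[XY]=-6
Cov(X,Y) = E[XY] - E[X]E[Y] = -6 - 5/3*-4/3 = -34/9

-34/9


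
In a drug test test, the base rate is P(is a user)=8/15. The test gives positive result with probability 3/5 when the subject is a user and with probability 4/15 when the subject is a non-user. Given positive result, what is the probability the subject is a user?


P(A) = P(A|B)P(B) + P(A|B')P(B') = 3/5*8/15 + 4/15*7/15 = 4/9
P(B|A) = P(A|B)P(B)/P(A) = (8/25)/(4/9) = 18/25

18/25


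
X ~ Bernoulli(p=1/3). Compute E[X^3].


For Bernoulli: X in {0,1}
E[X^3] = 0^3*(1-1/3) + 1^3*1/3 = 1/3

1/3


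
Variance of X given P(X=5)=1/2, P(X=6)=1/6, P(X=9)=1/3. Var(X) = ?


E[X] = 13/2, E[X^2] = 91/2
Var(X) = E[X^2] - (E[X])^2 = 91/2 - (13/2)^2 = 13/4

13/4


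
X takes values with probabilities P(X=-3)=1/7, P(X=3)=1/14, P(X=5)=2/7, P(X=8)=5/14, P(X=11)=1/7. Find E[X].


E[X] = sum(x * P(x))
= -3*1/7 + 3*1/14 + 5*2/7 + 8*5/14 + 11*1/7
= 79/14

79/14


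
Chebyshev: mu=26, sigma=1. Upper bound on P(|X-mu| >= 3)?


k = 3/1 = 3
Chebyshev: P(|X-mu| >= k*sigma) <= 1/k^2 = 1/3^2 = 1/9

1/9


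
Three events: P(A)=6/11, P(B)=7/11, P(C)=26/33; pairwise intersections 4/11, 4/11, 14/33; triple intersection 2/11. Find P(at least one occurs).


P(A∪B∪C) = P(A)+P(B)+P(C) - P(AB)-P(AC)-P(BC) + P(ABC)
= 6/11+7/11+26/33 - 4/11-4/11-14/33 + 2/11
= 1

1


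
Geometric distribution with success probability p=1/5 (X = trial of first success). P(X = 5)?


P(X=5) = (1-p)^4 * p = (4/5)^4 * 1/5
= 256/625 * 1/5 = 256/3125

256/3125


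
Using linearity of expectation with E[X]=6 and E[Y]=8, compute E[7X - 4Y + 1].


E[7X - 4Y + 1] = 7*E[X] - 4*E[Y] + 1
= (7)*(6) + (-4)*(8) + (1)
= 42 - 32 + 1 = 11

11


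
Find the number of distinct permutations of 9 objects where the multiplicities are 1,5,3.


9! = 362880
Denominator: 1!=1 * 5!=120 * 3!=6
Coefficient = 362880 / 720 = 504

504


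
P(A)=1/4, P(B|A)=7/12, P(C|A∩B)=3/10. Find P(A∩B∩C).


P(A∩B∩C) = P(A) * P(B|A) * P(C|A∩B)
= 1/4 * 7/12 * 3/10
= 7/48 * 3/10 = 7/160

7/160


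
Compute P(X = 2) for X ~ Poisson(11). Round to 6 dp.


P(X=2) = e^(-11) * 11^2 / 2!
≈ 0.00001670170079 * 121 / 2
≈ 0.001010

0.001010


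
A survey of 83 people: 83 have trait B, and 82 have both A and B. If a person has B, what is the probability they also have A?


P(A|B) = P(A∩B)/P(B) = (82/83)/(83/83) = 82/83

82/83


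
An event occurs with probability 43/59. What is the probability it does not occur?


P(A') = 1 - P(A) = 1 - 43/59 = 16/59

16/59


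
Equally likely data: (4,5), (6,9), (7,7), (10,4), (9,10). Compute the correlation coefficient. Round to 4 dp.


Cov(X,Y) = 0.2000, Var(X) = 4.5600, Var(Y) = 5.2000
rho = Cov/(sqrt(VarX)*sqrt(VarY)) = 0.0411

0.0411


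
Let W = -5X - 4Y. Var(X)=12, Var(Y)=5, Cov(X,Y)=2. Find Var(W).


Var(-5X - 4Y) = (-5)^2*Var(X) + (-4)^2*Var(Y) + 2*(-5)*(-4)*Cov(X,Y)
= 25*12 + 16*5 + 40*2
= 300 + 80 + 80 = 460

460


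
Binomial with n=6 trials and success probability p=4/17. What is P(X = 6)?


P(X=6) = C(6,6) * p^6 * (1-p)^0
= 1 * 4096/24137569 * 1
= 4096/24137569

4096/24137569


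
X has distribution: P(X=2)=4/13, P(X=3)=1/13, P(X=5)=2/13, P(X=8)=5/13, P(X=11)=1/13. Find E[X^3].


E[X^3] = sum(g(x)*P(x))
= 8*4/13 + 27*1/13 + 125*2/13 + 512*5/13 + 1331*1/13
= 4200/13

4200/13


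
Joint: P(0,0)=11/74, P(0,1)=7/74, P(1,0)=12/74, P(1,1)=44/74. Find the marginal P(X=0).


P(X=0) = P(0,0)+P(0,1) = 11/74 + 7/74 = 18/74 = 9/37

9/37


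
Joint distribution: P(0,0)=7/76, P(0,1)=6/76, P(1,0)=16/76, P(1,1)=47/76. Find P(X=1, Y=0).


Read from table: P(X=1, Y=0) = 16/76 = 4/19

4/19


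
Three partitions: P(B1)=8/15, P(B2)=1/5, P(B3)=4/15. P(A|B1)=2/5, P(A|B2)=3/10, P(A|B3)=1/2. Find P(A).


P(A) = P(A|B1)P(B1) + P(A|B2)P(B2) + P(A|B3)P(B3)
= 2/5*8/15 + 3/10*1/5 + 1/2*4/15
= 16/75 + 3/50 + 2/15 = 61/150

61/150


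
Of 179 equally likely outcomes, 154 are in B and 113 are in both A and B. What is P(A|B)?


P(A|B) = P(A∩B)/P(B) = (113/179)/(154/179) = 113/154

113/154


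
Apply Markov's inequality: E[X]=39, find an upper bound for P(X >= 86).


Markov: P(X >= a) <= E[X]/a
P(X >= 86) <= 39/86

39/86


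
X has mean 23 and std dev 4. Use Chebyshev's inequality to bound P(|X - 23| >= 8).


k = 8/4 = 2
Chebyshev: P(|X-mu| >= k*sigma) <= 1/k^2 = 1/2^2 = 1/4

1/4


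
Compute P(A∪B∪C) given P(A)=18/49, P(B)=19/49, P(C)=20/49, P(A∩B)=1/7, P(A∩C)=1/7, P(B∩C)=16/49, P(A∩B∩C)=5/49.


P(A∪B∪C) = P(A)+P(B)+P(C) - P(AB)-P(AC)-P(BC) + P(ABC)
= 18/49+19/49+20/49 - 1/7-1/7-16/49 + 5/49
= 32/49

32/49


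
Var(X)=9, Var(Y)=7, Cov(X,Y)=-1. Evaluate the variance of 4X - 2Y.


Var(4X - 2Y) = 4^2*Var(X) + (-2)^2*Var(Y) + 2*4*(-2)*Cov(X,Y)
= 16*9 + 4*7 - 16*(-1)
= 144 + 28 + 16 = 188

188


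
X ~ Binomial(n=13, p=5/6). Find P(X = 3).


P(X=3) = C(13,3) * p^3 * (1-p)^10
= 286 * 125/216 * 1/60466176
= 17875/6530347008

17875/6530347008


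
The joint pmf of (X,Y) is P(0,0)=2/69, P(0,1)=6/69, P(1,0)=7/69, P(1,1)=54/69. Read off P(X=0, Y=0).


Read from table: P(X=0, Y=0) = 2/69

2/69


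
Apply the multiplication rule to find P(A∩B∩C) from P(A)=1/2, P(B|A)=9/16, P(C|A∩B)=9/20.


P(A∩B∩C) = P(A) * P(B|A) * P(C|A∩B)
= 1/2 * 9/16 * 9/20
= 9/32 * 9/20 = 81/640

81/640


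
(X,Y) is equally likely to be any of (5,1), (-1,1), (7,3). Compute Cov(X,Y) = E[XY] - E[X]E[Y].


E[X]=11/3, E[Y]=5/3, E[XY]=25/3
Cov(X,Y) = E[XY] - E[X]E[Y] = 25/3 - 11/3*5/3 = 20/9

20/9


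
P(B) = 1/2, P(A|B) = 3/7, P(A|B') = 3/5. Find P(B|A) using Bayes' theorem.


P(A) = P(A|B)P(B) + P(A|B')P(B') = 3/7*1/2 + 3/5*1/2 = 18/35
P(B|A) = P(A|B)P(B)/P(A) = (3/14)/(18/35) = 5/12

5/12


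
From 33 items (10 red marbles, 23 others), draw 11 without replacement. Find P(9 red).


P(X=9) = C(10,9)*C(23,2) / C(33,11)
= 10*253 / 193536720
= 2530/193536720 = 11/841464

11/841464


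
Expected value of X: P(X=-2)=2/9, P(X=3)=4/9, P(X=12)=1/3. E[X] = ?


E[X] = sum(x * P(x))
= -2*2/9 + 3*4/9 + 12*1/3
= 44/9

44/9


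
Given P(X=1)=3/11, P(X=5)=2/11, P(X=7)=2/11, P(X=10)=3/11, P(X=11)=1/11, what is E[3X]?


E[3X] = sum(g(x)*P(x))
= 3*3/11 + 15*2/11 + 21*2/11 + 30*3/11 + 33*1/11
= 204/11

204/11


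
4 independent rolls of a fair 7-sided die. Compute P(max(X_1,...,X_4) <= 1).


P(max <= 1) = P(all X_i <= 1) = (P(X_1 <= 1))^4
= (1/7)^4 = 1/2401

1/2401


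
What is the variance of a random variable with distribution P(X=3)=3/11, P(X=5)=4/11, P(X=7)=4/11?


E[X] = 57/11, E[X^2] = 323/11
Var(X) = E[X^2] - (E[X])^2 = 323/11 - (57/11)^2 = 304/121

304/121


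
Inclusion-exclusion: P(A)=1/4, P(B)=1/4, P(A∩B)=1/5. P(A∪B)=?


P(A∪B) = P(A) + P(B) - P(A∩B)
= 1/4 + 1/4 - 1/5 = 3/10

3/10


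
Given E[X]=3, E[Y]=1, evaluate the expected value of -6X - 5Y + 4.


E[-6X - 5Y + 4] = -6*E[X] - 5*E[Y] + 4
= (-6)*(3) + (-5)*(1) + (4)
= -18 - 5 + 4 = -19

-19


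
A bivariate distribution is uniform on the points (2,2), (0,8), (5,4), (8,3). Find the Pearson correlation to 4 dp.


Cov(X,Y) = -3.9375, Var(X) = 9.1875, Var(Y) = 5.1875
rho = Cov/(sqrt(VarX)*sqrt(VarY)) = -0.5704

-0.5704


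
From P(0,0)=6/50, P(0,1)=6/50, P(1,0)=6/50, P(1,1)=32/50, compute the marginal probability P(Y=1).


P(Y=1) = P(0,1)+P(1,1) = 6/50 + 32/50 = 38/50 = 19/25

19/25


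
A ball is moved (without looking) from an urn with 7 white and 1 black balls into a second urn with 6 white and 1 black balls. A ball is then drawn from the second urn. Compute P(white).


P(transfer white) = 7/8; P(transfer black) = 1/8
If white transferred: Urn II has 7 white of 8, so P(white|white moved) = 7/8
If black transferred: Urn II has 6 white of 8, so P(white|black moved) = 3/4
By total probability: P(white) = 7/8*7/8 + 1/8*3/4 = 55/64

55/64


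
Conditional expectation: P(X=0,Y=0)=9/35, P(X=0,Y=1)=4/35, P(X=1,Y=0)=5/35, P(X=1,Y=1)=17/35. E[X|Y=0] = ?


P(Y=0) = 14/35
E[X|Y=0] = (0*9 + 1*5)/14 = 5/14

5/14


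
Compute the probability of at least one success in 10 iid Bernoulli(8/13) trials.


P(at least one) = 1 - P(none)
P(none) = (1 - 8/13)^10 = (5/13)^10 = 9765625/137858491849
P(at least one) = 1 - 9765625/137858491849 = 137848726224/137858491849

137848726224/137858491849


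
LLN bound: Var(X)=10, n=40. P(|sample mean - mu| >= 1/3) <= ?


Var(Xbar) = Var(X)/n = 10/40
Chebyshev: P(|Xbar-mu| >= 1/3) <= Var(Xbar)/(1/3)^2 = (1/4)/(1/9) = 9/4
Bound exceeds 1, so trivial bound: 1

1


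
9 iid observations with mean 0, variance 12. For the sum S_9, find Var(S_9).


By independence, Var(S_n) = n*Var(X_1) = 9*12 = 108

108


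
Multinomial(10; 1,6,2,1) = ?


10! = 3628800
Denominator: 1!=1 * 6!=720 * 2!=2 * 1!=1
Coefficient = 3628800 / 1440 = 2520

2520


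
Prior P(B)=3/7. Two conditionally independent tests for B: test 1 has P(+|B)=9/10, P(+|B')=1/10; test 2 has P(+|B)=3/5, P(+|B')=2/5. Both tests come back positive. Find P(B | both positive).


After test 1: P(+) = 9/10*3/7 + 1/10*4/7 = 31/70
P(B|+) = (27/70)/(31/70) = 27/31
After test 2 (use post1 as new prior): P(+) = 3/5*27/31 + 2/5*4/31 = 89/155
P(B|+,+) = (81/155)/(89/155) = 81/89

81/89


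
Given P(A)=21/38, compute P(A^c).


P(A') = 1 - P(A) = 1 - 21/38 = 17/38

17/38


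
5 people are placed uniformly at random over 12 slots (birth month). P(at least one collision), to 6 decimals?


P(all different) = prod((12-i)/12 for i=0..4) = 0.381944
P(at least one match) = 1 - 0.381944 = 0.618056

0.618056


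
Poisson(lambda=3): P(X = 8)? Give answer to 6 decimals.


P(X=8) = e^(-3) * 3^8 / 8!
≈ 0.04978706837 * 6561 / 40320
≈ 0.008102

0.008102


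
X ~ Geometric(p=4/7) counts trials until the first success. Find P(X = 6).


P(X=6) = (1-p)^5 * p = (3/7)^5 * 4/7
= 243/16807 * 4/7 = 972/117649

972/117649


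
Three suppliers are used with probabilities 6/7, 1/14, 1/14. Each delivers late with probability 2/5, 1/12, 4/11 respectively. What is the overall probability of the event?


P(A) = P(A|B1)P(B1) + P(A|B2)P(B2) + P(A|B3)P(B3)
= 2/5*6/7 + 1/12*1/14 + 4/11*1/14
= 12/35 + 1/168 + 2/77 = 3463/9240

3463/9240


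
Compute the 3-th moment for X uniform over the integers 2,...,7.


E[X^3] = (1/6) * sum(x^3 for x=2..7)
= 783/6 = 261/2

261/2


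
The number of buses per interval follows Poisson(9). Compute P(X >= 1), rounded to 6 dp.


P(X>=1) = 1 - P(X<=0) = 1 - (e^(-9)*9^0/0!)
≈ 1 - 0.0001234098 = 0.9998765902
≈ 0.999877

0.999877


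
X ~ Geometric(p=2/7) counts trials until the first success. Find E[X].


For geometric (trials until first success), E[X] = 1/p = 1/(2/7) = 7/2

7/2


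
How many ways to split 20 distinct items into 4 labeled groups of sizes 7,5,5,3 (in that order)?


20! = 2432902008176640000
Denominator: 7!=5040 * 5!=120 * 5!=120 * 3!=6
Coefficient = 2432902008176640000 / 435456000 = 5587021440

5587021440


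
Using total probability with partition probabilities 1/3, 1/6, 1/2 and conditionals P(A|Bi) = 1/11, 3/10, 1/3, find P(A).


P(A) = P(A|B1)P(B1) + P(A|B2)P(B2) + P(A|B3)P(B3)
= 1/11*1/3 + 3/10*1/6 + 1/3*1/2
= 1/33 + 1/20 + 1/6 = 163/660

163/660


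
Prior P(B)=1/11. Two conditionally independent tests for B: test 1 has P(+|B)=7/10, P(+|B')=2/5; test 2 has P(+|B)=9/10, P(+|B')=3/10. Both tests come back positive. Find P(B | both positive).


After test 1: P(+) = 7/10*1/11 + 2/5*10/11 = 47/110
P(B|+) = (7/110)/(47/110) = 7/47
After test 2 (use post1 as new prior): P(+) = 9/10*7/47 + 3/10*40/47 = 183/470
P(B|+,+) = (63/470)/(183/470) = 21/61

21/61


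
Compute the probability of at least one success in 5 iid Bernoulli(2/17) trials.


P(at least one) = 1 - P(none)
P(none) = (1 - 2/17)^5 = (15/17)^5 = 759375/1419857
P(at least one) = 1 - 759375/1419857 = 660482/1419857

660482/1419857


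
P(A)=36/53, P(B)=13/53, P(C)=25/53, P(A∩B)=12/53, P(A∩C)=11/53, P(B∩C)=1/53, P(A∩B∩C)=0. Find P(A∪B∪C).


P(A∪B∪C) = P(A)+P(B)+P(C) - P(AB)-P(AC)-P(BC) + P(ABC)
= 36/53+13/53+25/53 - 12/53-11/53-1/53 + 0
= 50/53

50/53


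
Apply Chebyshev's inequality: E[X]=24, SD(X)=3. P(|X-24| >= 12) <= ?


k = 12/3 = 4
Chebyshev: P(|X-mu| >= k*sigma) <= 1/k^2 = 1/4^2 = 1/16

1/16


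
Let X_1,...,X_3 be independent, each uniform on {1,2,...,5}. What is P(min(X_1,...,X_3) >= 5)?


P(min >= 5) = P(all X_i >= 5) = (P(X_1 >= 5))^3
= (1/5)^3 = 1/125

1/125


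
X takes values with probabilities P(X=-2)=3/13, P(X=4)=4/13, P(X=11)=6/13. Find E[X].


E[X] = sum(x * P(x))
= -2*3/13 + 4*4/13 + 11*6/13
= 76/13

76/13


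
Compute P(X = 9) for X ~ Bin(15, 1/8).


P(X=9) = C(15,9) * p^9 * (1-p)^6
= 5005 * 1/134217728 * 117649/262144
= 588833245/35184372088832

588833245/35184372088832


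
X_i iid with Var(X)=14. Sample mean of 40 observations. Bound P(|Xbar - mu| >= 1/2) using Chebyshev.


Var(Xbar) = Var(X)/n = 14/40
Chebyshev: P(|Xbar-mu| >= 1/2) <= Var(Xbar)/(1/2)^2 = (7/20)/(1/4) = 7/5
Bound exceeds 1, so trivial bound: 1

1


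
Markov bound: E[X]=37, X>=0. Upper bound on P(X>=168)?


Markov: P(X >= a) <= E[X]/a
P(X >= 168) <= 37/168

37/168


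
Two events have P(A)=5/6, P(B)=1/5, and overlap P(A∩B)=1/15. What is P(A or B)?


P(A∪B) = P(A) + P(B) - P(A∩B)
= 5/6 + 1/5 - 1/15 = 29/30

29/30


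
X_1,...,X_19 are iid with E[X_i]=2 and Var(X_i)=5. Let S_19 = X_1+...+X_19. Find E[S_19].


E[S_n] = n*E[X_1] = 19*2 = 38

38


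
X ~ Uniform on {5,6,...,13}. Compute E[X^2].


E[X^2] = (1/9) * sum(x^2 for x=5..13)
= 789/9 = 263/3

263/3


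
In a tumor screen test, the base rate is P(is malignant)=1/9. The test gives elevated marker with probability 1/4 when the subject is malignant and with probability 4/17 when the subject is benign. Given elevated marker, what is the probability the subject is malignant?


P(A) = P(A|B)P(B) + P(A|B')P(B') = 1/4*1/9 + 4/17*8/9 = 145/612
P(B|A) = P(A|B)P(B)/P(A) = (1/36)/(145/612) = 17/145

17/145


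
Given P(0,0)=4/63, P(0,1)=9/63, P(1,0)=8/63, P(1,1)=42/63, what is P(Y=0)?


P(Y=0) = P(0,0)+P(1,0) = 4/63 + 8/63 = 12/63 = 4/21

4/21


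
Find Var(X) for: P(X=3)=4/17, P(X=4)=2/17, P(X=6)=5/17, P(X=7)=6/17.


E[X] = 92/17, E[X^2] = 542/17
Var(X) = E[X^2] - (E[X])^2 = 542/17 - (92/17)^2 = 750/289

750/289


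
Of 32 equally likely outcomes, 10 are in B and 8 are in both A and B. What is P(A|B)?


P(A|B) = P(A∩B)/P(B) = (8/32)/(10/32) = 8/10 = 4/5

4/5


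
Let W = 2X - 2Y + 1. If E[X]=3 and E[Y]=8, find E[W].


E[2X - 2Y + 1] = 2*E[X] - 2*E[Y] + 1
= (2)*(3) + (-2)*(8) + (1)
= 6 - 16 + 1 = -9

-9


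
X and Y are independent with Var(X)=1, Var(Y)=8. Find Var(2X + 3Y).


Independence => Cov(X,Y)=0
Var(2X + 3Y) = 2^2*Var(X) + 3^2*Var(Y)
= 4*1 + 9*8 = 76

76


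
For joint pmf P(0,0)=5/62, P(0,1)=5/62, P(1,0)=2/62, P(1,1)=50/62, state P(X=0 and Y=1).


Read from table: P(X=0, Y=1) = 5/62

5/62


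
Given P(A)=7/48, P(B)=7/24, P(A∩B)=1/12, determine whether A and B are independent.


P(A)*P(B) = 7/48*7/24 = 49/1152
P(A∩B) = 1/12 != 49/1152, so not independent

No, A and B are not independent


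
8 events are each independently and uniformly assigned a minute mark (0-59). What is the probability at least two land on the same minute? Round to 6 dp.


P(all different) = prod((60-i)/60 for i=0..7) = 0.614209
P(at least one match) = 1 - 0.614209 = 0.385791

0.385791


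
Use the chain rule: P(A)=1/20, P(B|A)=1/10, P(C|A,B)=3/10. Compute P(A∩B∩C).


P(A∩B∩C) = P(A) * P(B|A) * P(C|A∩B)
= 1/20 * 1/10 * 3/10
= 1/200 * 3/10 = 3/2000

3/2000


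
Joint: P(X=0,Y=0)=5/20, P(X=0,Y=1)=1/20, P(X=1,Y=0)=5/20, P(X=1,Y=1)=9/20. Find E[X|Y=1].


P(Y=1) = 10/20
E[X|Y=1] = (0*1 + 1*9)/10 = 9/10

9/10


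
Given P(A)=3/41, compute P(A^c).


P(A') = 1 - P(A) = 1 - 3/41 = 38/41

38/41
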